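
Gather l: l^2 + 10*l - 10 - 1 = l^2 + 10*l - 11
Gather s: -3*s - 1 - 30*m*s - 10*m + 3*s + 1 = -30*m*s - 10*m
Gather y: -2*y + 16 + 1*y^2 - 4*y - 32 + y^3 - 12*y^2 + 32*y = y^3 - 11*y^2 + 26*y - 16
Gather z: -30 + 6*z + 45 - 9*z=15 - 3*z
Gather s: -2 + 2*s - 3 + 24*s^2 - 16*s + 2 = 24*s^2 - 14*s - 3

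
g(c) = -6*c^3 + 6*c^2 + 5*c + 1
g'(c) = -18*c^2 + 12*c + 5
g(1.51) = 1.57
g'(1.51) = -17.92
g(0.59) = 4.81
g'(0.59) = 5.81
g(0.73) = 5.51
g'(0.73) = 4.17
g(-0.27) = 0.21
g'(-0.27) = 0.45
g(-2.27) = 90.75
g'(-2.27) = -114.99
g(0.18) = 2.06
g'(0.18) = 6.58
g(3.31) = -134.30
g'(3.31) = -152.49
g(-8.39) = 3924.94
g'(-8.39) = -1362.74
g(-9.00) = 4816.00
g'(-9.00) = -1561.00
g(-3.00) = 202.00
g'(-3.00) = -193.00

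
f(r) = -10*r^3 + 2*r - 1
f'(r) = 2 - 30*r^2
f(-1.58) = 35.28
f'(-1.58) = -72.89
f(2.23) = -107.44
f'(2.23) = -147.19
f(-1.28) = 17.41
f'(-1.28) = -47.15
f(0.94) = -7.43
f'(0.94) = -24.51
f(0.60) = -1.96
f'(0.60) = -8.80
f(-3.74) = 514.66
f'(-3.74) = -417.63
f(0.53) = -1.43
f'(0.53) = -6.43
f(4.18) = -722.99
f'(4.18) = -522.17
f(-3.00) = 263.00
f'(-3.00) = -268.00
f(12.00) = -17257.00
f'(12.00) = -4318.00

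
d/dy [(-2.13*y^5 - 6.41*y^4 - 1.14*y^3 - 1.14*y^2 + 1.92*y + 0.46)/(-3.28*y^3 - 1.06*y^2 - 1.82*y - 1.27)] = (13.9728*y^7 + 27.7982*y^6 + 29.0956*y^5 + 45.9933*y^4 + 49.3076*y^3 + 12.9798*y^2 + 3.8708*y - 1.6012)/(10.7584*y^6 + 6.9536*y^5 + 13.0628*y^4 + 12.1896*y^3 + 6.0048*y^2 + 4.6228*y + 1.6129)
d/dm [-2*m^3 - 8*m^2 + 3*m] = -6*m^2 - 16*m + 3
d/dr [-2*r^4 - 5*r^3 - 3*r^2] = r*(-8*r^2 - 15*r - 6)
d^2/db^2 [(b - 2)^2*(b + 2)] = 6*b - 4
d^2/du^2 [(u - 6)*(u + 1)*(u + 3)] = 6*u - 4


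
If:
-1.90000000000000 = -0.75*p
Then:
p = 2.53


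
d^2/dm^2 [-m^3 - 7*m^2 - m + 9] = -6*m - 14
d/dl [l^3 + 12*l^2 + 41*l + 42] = 3*l^2 + 24*l + 41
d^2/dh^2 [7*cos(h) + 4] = -7*cos(h)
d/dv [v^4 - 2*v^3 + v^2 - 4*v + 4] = 4*v^3 - 6*v^2 + 2*v - 4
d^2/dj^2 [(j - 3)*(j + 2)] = 2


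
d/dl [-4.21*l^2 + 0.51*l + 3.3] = 0.51 - 8.42*l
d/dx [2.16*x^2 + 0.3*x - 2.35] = 4.32*x + 0.3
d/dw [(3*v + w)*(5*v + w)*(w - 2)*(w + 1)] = 30*v^2*w - 15*v^2 + 24*v*w^2 - 16*v*w - 16*v + 4*w^3 - 3*w^2 - 4*w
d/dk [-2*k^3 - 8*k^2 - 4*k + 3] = -6*k^2 - 16*k - 4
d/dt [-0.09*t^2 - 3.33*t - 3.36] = -0.18*t - 3.33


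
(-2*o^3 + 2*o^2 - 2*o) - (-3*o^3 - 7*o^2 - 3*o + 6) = o^3 + 9*o^2 + o - 6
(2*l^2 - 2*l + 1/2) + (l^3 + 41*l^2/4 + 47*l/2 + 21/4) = l^3 + 49*l^2/4 + 43*l/2 + 23/4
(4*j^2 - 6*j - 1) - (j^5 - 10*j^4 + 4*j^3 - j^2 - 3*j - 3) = -j^5 + 10*j^4 - 4*j^3 + 5*j^2 - 3*j + 2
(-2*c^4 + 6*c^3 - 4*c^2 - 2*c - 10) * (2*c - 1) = -4*c^5 + 14*c^4 - 14*c^3 - 18*c + 10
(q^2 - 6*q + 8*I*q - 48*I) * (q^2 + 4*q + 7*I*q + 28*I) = q^4 - 2*q^3 + 15*I*q^3 - 80*q^2 - 30*I*q^2 + 112*q - 360*I*q + 1344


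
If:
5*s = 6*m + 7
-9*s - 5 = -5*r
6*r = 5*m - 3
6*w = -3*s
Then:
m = -603/199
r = -602/199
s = -445/199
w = 445/398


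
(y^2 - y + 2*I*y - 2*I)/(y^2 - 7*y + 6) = (y + 2*I)/(y - 6)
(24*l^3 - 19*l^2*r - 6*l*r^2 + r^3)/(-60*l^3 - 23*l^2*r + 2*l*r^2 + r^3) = (8*l^2 - 9*l*r + r^2)/(-20*l^2 - l*r + r^2)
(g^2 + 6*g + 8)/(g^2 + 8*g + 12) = (g + 4)/(g + 6)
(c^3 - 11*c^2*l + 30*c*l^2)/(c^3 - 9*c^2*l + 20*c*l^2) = (c - 6*l)/(c - 4*l)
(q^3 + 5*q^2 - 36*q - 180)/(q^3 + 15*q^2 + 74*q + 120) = (q - 6)/(q + 4)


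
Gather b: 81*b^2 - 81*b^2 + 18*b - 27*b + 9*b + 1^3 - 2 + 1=0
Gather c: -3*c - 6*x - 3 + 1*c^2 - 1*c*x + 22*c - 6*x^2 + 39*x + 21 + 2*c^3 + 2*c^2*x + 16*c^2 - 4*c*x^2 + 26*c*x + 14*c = 2*c^3 + c^2*(2*x + 17) + c*(-4*x^2 + 25*x + 33) - 6*x^2 + 33*x + 18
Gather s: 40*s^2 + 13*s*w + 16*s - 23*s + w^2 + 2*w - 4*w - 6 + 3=40*s^2 + s*(13*w - 7) + w^2 - 2*w - 3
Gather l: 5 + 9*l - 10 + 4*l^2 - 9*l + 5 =4*l^2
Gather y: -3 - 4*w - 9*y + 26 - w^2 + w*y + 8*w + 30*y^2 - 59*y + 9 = -w^2 + 4*w + 30*y^2 + y*(w - 68) + 32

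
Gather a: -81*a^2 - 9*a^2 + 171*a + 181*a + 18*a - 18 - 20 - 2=-90*a^2 + 370*a - 40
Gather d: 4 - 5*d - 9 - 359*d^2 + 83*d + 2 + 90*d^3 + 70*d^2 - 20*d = 90*d^3 - 289*d^2 + 58*d - 3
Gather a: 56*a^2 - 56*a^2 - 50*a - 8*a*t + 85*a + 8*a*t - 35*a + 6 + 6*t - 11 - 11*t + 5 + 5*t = 0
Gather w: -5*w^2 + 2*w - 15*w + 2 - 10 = -5*w^2 - 13*w - 8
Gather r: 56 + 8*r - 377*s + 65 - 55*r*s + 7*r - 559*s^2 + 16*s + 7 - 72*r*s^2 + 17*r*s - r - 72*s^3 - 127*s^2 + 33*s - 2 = r*(-72*s^2 - 38*s + 14) - 72*s^3 - 686*s^2 - 328*s + 126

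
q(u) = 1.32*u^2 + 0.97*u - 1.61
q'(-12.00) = -30.71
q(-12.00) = 176.83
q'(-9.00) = -22.79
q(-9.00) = 96.58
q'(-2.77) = -6.34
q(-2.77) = 5.83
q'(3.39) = 9.92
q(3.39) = 16.85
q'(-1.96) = -4.20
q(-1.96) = 1.56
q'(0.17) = 1.42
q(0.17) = -1.41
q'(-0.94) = -1.51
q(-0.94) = -1.36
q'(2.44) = 7.41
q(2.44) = 8.62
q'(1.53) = 5.01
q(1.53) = 2.96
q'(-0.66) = -0.77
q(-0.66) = -1.68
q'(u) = 2.64*u + 0.97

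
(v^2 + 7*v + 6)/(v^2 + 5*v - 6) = (v + 1)/(v - 1)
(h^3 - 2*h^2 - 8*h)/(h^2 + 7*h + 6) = h*(h^2 - 2*h - 8)/(h^2 + 7*h + 6)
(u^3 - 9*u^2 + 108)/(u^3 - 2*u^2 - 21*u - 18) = (u - 6)/(u + 1)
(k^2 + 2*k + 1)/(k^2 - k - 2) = (k + 1)/(k - 2)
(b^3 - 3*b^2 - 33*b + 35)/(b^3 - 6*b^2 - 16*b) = (-b^3 + 3*b^2 + 33*b - 35)/(b*(-b^2 + 6*b + 16))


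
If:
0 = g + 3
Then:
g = -3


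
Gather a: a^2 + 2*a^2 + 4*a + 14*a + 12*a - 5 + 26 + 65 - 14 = 3*a^2 + 30*a + 72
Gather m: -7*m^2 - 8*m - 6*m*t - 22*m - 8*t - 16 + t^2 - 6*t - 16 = -7*m^2 + m*(-6*t - 30) + t^2 - 14*t - 32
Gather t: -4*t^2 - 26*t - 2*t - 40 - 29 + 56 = -4*t^2 - 28*t - 13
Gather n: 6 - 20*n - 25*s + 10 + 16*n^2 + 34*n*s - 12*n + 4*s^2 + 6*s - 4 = 16*n^2 + n*(34*s - 32) + 4*s^2 - 19*s + 12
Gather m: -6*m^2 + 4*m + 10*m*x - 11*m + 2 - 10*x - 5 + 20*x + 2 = -6*m^2 + m*(10*x - 7) + 10*x - 1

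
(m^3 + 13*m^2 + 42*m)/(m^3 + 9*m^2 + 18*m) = (m + 7)/(m + 3)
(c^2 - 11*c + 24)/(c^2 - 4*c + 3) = (c - 8)/(c - 1)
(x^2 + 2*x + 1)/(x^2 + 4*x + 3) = (x + 1)/(x + 3)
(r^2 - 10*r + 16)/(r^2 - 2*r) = (r - 8)/r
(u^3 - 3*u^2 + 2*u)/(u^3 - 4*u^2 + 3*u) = (u - 2)/(u - 3)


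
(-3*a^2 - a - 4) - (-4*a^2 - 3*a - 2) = a^2 + 2*a - 2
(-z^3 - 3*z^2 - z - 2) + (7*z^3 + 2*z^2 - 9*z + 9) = 6*z^3 - z^2 - 10*z + 7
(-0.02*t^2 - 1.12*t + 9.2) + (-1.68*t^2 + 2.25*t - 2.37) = -1.7*t^2 + 1.13*t + 6.83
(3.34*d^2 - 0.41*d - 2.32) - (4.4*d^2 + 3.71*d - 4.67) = -1.06*d^2 - 4.12*d + 2.35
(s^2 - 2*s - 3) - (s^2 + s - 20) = 17 - 3*s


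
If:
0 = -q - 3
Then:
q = -3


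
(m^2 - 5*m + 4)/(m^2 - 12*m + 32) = (m - 1)/(m - 8)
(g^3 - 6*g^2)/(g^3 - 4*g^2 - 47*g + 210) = g^2/(g^2 + 2*g - 35)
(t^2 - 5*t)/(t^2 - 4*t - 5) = t/(t + 1)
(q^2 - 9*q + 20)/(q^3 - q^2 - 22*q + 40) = (q - 5)/(q^2 + 3*q - 10)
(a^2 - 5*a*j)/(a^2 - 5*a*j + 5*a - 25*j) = a/(a + 5)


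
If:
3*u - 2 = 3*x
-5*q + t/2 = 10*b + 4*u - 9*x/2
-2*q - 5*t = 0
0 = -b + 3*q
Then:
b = 15*x/352 - 5/22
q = 5*x/352 - 5/66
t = 1/33 - x/176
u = x + 2/3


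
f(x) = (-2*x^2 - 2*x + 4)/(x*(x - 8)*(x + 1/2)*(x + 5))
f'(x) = (-4*x - 2)/(x*(x - 8)*(x + 1/2)*(x + 5)) - (-2*x^2 - 2*x + 4)/(x*(x - 8)*(x + 1/2)*(x + 5)^2) - (-2*x^2 - 2*x + 4)/(x*(x - 8)*(x + 1/2)^2*(x + 5)) - (-2*x^2 - 2*x + 4)/(x*(x - 8)^2*(x + 1/2)*(x + 5)) - (-2*x^2 - 2*x + 4)/(x^2*(x - 8)*(x + 1/2)*(x + 5)) = 4*(4*x^5 + x^4 - 26*x^3 - 13*x^2 + 332*x + 80)/(x^2*(4*x^6 - 20*x^5 - 307*x^4 + 670*x^3 + 7289*x^2 + 6640*x + 1600))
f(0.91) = -0.01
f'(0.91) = 0.12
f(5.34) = 0.07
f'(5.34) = 0.02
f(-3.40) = 0.07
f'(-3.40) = -0.06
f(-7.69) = -0.04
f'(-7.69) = -0.02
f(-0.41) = 3.15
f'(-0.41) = -27.86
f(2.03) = 0.04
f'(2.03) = 0.01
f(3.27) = 0.05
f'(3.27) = 0.01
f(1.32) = 0.02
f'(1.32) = 0.04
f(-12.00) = -0.01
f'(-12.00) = 0.00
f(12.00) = -0.03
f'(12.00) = 0.01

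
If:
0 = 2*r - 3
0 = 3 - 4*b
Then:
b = 3/4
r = 3/2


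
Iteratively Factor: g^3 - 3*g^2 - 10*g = (g - 5)*(g^2 + 2*g) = g*(g - 5)*(g + 2)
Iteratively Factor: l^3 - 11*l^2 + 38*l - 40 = (l - 2)*(l^2 - 9*l + 20) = (l - 5)*(l - 2)*(l - 4)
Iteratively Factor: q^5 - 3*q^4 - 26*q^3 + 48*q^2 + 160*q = (q + 2)*(q^4 - 5*q^3 - 16*q^2 + 80*q) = (q - 5)*(q + 2)*(q^3 - 16*q) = q*(q - 5)*(q + 2)*(q^2 - 16) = q*(q - 5)*(q + 2)*(q + 4)*(q - 4)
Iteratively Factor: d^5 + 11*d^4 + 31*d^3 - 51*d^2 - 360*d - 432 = (d + 4)*(d^4 + 7*d^3 + 3*d^2 - 63*d - 108) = (d - 3)*(d + 4)*(d^3 + 10*d^2 + 33*d + 36) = (d - 3)*(d + 4)^2*(d^2 + 6*d + 9) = (d - 3)*(d + 3)*(d + 4)^2*(d + 3)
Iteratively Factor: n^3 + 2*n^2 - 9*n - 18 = (n + 2)*(n^2 - 9) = (n + 2)*(n + 3)*(n - 3)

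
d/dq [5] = 0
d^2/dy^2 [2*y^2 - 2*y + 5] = 4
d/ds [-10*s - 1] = -10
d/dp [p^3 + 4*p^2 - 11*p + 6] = 3*p^2 + 8*p - 11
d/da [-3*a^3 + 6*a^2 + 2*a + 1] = -9*a^2 + 12*a + 2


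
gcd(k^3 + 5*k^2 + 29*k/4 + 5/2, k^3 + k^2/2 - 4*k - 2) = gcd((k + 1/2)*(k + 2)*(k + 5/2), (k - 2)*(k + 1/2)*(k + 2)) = k^2 + 5*k/2 + 1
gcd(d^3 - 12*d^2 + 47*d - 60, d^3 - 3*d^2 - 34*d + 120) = d^2 - 9*d + 20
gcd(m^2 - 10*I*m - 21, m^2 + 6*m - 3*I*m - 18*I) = m - 3*I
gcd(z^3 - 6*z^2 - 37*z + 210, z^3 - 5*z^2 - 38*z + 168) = z^2 - z - 42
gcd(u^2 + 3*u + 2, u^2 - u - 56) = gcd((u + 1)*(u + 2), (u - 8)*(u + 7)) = 1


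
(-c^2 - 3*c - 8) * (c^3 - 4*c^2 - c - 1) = -c^5 + c^4 + 5*c^3 + 36*c^2 + 11*c + 8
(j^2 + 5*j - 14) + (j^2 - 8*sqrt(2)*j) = 2*j^2 - 8*sqrt(2)*j + 5*j - 14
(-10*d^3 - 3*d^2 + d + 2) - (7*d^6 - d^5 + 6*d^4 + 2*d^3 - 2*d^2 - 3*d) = -7*d^6 + d^5 - 6*d^4 - 12*d^3 - d^2 + 4*d + 2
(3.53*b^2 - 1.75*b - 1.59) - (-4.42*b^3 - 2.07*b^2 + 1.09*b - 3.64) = 4.42*b^3 + 5.6*b^2 - 2.84*b + 2.05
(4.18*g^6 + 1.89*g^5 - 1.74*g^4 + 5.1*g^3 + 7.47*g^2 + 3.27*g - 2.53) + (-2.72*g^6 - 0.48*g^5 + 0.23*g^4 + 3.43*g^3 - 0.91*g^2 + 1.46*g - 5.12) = 1.46*g^6 + 1.41*g^5 - 1.51*g^4 + 8.53*g^3 + 6.56*g^2 + 4.73*g - 7.65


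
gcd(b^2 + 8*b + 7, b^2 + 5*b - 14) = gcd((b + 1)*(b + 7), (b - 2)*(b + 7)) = b + 7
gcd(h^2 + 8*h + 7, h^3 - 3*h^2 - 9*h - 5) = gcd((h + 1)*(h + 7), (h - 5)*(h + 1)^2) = h + 1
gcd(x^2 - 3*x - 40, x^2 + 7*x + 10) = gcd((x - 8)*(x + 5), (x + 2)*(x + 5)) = x + 5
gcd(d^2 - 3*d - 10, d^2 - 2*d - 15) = d - 5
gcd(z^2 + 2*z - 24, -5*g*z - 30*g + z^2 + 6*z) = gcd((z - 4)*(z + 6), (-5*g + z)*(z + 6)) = z + 6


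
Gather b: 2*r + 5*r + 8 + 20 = 7*r + 28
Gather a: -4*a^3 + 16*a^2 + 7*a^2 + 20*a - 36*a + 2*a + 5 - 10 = -4*a^3 + 23*a^2 - 14*a - 5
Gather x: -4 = -4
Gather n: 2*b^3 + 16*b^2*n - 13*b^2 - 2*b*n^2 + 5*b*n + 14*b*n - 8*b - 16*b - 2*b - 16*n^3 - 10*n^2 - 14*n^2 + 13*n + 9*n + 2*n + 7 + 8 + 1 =2*b^3 - 13*b^2 - 26*b - 16*n^3 + n^2*(-2*b - 24) + n*(16*b^2 + 19*b + 24) + 16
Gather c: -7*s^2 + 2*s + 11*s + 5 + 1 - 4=-7*s^2 + 13*s + 2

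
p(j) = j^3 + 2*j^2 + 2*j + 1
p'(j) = 3*j^2 + 4*j + 2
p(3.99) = 104.34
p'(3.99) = 65.72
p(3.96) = 102.38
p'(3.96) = 64.88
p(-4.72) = -69.04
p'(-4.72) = 49.96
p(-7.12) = -272.80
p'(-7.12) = 125.60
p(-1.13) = -0.15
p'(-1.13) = 1.31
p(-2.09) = -3.57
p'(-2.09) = 6.74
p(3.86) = 96.03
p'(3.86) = 62.14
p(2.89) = 47.62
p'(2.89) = 38.62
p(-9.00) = -584.00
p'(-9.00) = 209.00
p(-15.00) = -2954.00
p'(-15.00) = 617.00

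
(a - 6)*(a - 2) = a^2 - 8*a + 12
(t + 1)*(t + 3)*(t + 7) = t^3 + 11*t^2 + 31*t + 21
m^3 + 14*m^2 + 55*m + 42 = (m + 1)*(m + 6)*(m + 7)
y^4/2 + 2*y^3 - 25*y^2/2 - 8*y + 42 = (y/2 + 1)*(y - 3)*(y - 2)*(y + 7)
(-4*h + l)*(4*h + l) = -16*h^2 + l^2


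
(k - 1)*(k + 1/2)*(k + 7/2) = k^3 + 3*k^2 - 9*k/4 - 7/4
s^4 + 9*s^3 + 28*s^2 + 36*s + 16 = (s + 1)*(s + 2)^2*(s + 4)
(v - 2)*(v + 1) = v^2 - v - 2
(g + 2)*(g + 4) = g^2 + 6*g + 8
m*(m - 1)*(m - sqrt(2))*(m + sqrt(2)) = m^4 - m^3 - 2*m^2 + 2*m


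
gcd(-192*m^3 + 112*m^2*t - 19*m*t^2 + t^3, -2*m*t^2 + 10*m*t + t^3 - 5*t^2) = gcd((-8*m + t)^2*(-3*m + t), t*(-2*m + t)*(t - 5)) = 1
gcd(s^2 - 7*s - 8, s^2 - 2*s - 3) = s + 1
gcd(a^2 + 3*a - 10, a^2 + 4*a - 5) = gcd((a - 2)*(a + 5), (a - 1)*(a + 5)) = a + 5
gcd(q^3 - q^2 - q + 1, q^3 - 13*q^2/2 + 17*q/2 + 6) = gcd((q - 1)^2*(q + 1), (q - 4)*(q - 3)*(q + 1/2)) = 1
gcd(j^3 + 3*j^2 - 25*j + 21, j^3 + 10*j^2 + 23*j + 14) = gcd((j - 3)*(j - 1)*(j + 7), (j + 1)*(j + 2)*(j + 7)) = j + 7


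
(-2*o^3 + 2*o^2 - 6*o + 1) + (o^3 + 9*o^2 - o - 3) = -o^3 + 11*o^2 - 7*o - 2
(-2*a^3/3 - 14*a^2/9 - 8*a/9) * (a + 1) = -2*a^4/3 - 20*a^3/9 - 22*a^2/9 - 8*a/9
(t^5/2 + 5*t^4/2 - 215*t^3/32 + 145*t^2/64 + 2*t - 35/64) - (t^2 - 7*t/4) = t^5/2 + 5*t^4/2 - 215*t^3/32 + 81*t^2/64 + 15*t/4 - 35/64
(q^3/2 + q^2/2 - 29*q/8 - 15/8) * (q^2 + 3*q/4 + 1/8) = q^5/2 + 7*q^4/8 - 51*q^3/16 - 145*q^2/32 - 119*q/64 - 15/64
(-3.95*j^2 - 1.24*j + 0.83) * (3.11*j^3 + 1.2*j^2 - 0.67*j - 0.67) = -12.2845*j^5 - 8.5964*j^4 + 3.7398*j^3 + 4.4733*j^2 + 0.2747*j - 0.5561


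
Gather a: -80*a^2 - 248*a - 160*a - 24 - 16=-80*a^2 - 408*a - 40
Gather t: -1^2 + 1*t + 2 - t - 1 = 0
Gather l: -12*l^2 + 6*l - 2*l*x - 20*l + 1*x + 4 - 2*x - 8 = -12*l^2 + l*(-2*x - 14) - x - 4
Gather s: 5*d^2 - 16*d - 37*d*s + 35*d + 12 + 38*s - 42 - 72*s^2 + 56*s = 5*d^2 + 19*d - 72*s^2 + s*(94 - 37*d) - 30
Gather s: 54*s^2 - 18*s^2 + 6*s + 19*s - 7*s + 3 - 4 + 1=36*s^2 + 18*s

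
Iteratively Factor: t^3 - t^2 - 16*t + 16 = (t - 1)*(t^2 - 16) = (t - 1)*(t + 4)*(t - 4)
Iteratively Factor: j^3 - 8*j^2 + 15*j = (j)*(j^2 - 8*j + 15) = j*(j - 3)*(j - 5)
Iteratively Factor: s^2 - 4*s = (s - 4)*(s)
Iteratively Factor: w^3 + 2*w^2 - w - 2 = (w + 2)*(w^2 - 1) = (w + 1)*(w + 2)*(w - 1)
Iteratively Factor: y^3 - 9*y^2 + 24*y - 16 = (y - 1)*(y^2 - 8*y + 16) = (y - 4)*(y - 1)*(y - 4)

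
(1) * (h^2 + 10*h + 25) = h^2 + 10*h + 25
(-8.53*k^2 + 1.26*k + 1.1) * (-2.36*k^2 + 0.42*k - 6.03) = 20.1308*k^4 - 6.5562*k^3 + 49.3691*k^2 - 7.1358*k - 6.633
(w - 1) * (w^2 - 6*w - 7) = w^3 - 7*w^2 - w + 7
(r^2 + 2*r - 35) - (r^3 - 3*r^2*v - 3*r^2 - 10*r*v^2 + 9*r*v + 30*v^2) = -r^3 + 3*r^2*v + 4*r^2 + 10*r*v^2 - 9*r*v + 2*r - 30*v^2 - 35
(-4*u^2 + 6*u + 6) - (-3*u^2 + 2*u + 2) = -u^2 + 4*u + 4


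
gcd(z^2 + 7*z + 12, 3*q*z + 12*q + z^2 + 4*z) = z + 4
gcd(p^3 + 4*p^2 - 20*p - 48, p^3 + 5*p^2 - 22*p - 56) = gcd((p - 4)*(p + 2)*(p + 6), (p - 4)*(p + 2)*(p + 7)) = p^2 - 2*p - 8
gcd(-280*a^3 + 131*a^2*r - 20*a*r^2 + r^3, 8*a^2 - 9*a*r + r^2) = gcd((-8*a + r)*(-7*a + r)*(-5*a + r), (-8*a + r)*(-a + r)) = -8*a + r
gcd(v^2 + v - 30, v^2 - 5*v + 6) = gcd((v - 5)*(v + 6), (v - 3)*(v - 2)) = 1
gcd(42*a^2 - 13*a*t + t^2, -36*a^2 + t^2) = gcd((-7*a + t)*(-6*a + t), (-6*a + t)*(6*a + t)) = -6*a + t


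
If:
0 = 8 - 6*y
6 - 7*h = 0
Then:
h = 6/7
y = 4/3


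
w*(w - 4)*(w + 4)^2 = w^4 + 4*w^3 - 16*w^2 - 64*w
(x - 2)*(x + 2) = x^2 - 4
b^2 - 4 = (b - 2)*(b + 2)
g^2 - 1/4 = (g - 1/2)*(g + 1/2)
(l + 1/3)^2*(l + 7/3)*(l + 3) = l^4 + 6*l^3 + 32*l^2/3 + 142*l/27 + 7/9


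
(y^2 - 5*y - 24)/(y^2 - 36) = (y^2 - 5*y - 24)/(y^2 - 36)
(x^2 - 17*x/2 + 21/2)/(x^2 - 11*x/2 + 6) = (x - 7)/(x - 4)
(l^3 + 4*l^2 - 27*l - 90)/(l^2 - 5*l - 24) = (l^2 + l - 30)/(l - 8)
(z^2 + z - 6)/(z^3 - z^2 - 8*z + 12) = 1/(z - 2)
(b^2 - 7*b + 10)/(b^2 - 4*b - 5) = (b - 2)/(b + 1)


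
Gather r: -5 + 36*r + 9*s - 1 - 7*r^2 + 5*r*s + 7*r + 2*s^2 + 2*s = -7*r^2 + r*(5*s + 43) + 2*s^2 + 11*s - 6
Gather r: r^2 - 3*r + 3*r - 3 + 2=r^2 - 1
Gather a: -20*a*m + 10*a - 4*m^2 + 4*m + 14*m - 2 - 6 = a*(10 - 20*m) - 4*m^2 + 18*m - 8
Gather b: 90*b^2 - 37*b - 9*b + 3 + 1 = 90*b^2 - 46*b + 4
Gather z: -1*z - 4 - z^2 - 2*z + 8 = -z^2 - 3*z + 4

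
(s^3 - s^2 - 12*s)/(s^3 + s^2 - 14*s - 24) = s/(s + 2)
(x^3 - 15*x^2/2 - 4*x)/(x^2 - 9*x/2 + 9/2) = x*(2*x^2 - 15*x - 8)/(2*x^2 - 9*x + 9)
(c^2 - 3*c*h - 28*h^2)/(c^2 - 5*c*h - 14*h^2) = (c + 4*h)/(c + 2*h)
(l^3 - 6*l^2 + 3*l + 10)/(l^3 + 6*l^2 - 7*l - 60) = (l^3 - 6*l^2 + 3*l + 10)/(l^3 + 6*l^2 - 7*l - 60)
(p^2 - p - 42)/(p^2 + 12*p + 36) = (p - 7)/(p + 6)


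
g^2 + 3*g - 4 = (g - 1)*(g + 4)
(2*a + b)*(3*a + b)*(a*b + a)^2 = 6*a^4*b^2 + 12*a^4*b + 6*a^4 + 5*a^3*b^3 + 10*a^3*b^2 + 5*a^3*b + a^2*b^4 + 2*a^2*b^3 + a^2*b^2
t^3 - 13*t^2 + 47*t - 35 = (t - 7)*(t - 5)*(t - 1)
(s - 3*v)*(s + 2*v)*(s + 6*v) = s^3 + 5*s^2*v - 12*s*v^2 - 36*v^3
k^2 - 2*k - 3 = (k - 3)*(k + 1)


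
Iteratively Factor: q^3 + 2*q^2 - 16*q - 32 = (q + 2)*(q^2 - 16) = (q + 2)*(q + 4)*(q - 4)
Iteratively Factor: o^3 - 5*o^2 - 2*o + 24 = (o - 4)*(o^2 - o - 6) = (o - 4)*(o + 2)*(o - 3)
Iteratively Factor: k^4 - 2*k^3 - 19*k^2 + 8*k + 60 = (k + 2)*(k^3 - 4*k^2 - 11*k + 30) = (k - 2)*(k + 2)*(k^2 - 2*k - 15) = (k - 2)*(k + 2)*(k + 3)*(k - 5)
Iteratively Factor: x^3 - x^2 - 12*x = (x - 4)*(x^2 + 3*x) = (x - 4)*(x + 3)*(x)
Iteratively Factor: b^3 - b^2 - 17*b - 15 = (b + 1)*(b^2 - 2*b - 15) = (b + 1)*(b + 3)*(b - 5)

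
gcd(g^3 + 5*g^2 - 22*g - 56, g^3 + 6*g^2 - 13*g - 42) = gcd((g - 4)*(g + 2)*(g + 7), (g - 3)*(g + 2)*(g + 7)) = g^2 + 9*g + 14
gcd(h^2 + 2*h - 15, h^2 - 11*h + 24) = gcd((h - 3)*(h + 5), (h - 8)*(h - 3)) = h - 3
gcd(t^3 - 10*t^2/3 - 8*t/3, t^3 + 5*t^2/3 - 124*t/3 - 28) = t + 2/3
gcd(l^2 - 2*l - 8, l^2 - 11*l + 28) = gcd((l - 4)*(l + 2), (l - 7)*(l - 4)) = l - 4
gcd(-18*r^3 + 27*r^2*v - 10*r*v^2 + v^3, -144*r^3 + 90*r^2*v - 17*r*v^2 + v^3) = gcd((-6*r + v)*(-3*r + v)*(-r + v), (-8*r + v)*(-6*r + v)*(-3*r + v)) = 18*r^2 - 9*r*v + v^2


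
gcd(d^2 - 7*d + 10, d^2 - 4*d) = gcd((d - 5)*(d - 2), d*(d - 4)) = 1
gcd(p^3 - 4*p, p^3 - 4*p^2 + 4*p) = p^2 - 2*p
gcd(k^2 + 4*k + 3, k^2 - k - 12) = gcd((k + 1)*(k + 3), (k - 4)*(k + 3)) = k + 3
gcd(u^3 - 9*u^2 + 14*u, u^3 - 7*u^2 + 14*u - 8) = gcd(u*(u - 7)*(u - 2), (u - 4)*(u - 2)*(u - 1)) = u - 2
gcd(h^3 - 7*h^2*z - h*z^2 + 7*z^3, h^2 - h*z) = -h + z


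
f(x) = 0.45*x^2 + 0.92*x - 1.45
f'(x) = 0.9*x + 0.92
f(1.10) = 0.11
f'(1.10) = 1.91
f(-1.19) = -1.91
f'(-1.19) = -0.15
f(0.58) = -0.77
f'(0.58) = 1.44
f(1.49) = 0.92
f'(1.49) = 2.26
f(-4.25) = 2.77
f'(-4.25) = -2.90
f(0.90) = -0.26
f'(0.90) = 1.73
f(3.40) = 6.88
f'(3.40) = 3.98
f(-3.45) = 0.73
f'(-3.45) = -2.18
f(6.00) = 20.27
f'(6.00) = 6.32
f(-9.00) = 26.72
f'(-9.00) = -7.18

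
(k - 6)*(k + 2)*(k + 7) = k^3 + 3*k^2 - 40*k - 84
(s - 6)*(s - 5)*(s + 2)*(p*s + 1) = p*s^4 - 9*p*s^3 + 8*p*s^2 + 60*p*s + s^3 - 9*s^2 + 8*s + 60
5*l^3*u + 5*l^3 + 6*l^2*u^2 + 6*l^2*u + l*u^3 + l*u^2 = (l + u)*(5*l + u)*(l*u + l)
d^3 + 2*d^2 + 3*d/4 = d*(d + 1/2)*(d + 3/2)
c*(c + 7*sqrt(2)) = c^2 + 7*sqrt(2)*c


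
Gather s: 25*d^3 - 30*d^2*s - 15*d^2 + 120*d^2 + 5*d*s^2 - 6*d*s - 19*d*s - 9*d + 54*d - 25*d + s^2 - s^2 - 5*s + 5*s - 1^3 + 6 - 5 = 25*d^3 + 105*d^2 + 5*d*s^2 + 20*d + s*(-30*d^2 - 25*d)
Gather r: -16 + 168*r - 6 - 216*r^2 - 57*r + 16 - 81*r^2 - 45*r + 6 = -297*r^2 + 66*r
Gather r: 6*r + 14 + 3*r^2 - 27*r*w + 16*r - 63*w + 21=3*r^2 + r*(22 - 27*w) - 63*w + 35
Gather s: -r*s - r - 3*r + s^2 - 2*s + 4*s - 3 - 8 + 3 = -4*r + s^2 + s*(2 - r) - 8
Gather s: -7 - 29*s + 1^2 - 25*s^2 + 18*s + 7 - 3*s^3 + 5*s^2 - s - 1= -3*s^3 - 20*s^2 - 12*s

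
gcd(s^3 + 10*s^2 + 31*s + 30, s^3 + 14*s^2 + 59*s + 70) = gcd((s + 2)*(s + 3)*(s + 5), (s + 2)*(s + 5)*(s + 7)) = s^2 + 7*s + 10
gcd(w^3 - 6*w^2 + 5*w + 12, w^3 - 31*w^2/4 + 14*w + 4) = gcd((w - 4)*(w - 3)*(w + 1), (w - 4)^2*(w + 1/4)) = w - 4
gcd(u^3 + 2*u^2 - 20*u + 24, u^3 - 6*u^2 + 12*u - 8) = u^2 - 4*u + 4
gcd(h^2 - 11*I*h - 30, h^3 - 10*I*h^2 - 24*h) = h - 6*I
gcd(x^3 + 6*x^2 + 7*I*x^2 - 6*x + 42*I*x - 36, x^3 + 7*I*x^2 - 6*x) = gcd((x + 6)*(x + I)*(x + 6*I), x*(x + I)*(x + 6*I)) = x^2 + 7*I*x - 6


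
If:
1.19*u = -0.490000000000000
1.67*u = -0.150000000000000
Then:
No Solution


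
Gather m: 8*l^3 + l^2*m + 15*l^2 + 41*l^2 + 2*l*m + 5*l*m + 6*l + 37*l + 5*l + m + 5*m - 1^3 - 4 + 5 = 8*l^3 + 56*l^2 + 48*l + m*(l^2 + 7*l + 6)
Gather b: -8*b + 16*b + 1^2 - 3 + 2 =8*b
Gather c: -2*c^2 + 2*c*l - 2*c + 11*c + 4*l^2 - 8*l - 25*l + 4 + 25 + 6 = -2*c^2 + c*(2*l + 9) + 4*l^2 - 33*l + 35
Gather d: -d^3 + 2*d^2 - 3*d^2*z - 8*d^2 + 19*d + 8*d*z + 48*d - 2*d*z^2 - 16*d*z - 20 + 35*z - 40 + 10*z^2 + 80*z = -d^3 + d^2*(-3*z - 6) + d*(-2*z^2 - 8*z + 67) + 10*z^2 + 115*z - 60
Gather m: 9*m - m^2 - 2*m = -m^2 + 7*m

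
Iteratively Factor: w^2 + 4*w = (w + 4)*(w)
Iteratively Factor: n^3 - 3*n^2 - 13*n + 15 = (n - 1)*(n^2 - 2*n - 15) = (n - 5)*(n - 1)*(n + 3)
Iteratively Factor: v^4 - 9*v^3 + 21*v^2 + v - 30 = (v - 3)*(v^3 - 6*v^2 + 3*v + 10) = (v - 3)*(v + 1)*(v^2 - 7*v + 10) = (v - 3)*(v - 2)*(v + 1)*(v - 5)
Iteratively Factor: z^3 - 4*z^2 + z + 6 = (z - 3)*(z^2 - z - 2) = (z - 3)*(z - 2)*(z + 1)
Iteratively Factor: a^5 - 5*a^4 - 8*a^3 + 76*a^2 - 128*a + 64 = (a - 2)*(a^4 - 3*a^3 - 14*a^2 + 48*a - 32) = (a - 2)*(a - 1)*(a^3 - 2*a^2 - 16*a + 32) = (a - 2)*(a - 1)*(a + 4)*(a^2 - 6*a + 8) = (a - 2)^2*(a - 1)*(a + 4)*(a - 4)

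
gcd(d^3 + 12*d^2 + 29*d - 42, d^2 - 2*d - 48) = d + 6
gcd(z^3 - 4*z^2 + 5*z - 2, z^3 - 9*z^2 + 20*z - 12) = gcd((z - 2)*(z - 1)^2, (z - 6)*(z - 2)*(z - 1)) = z^2 - 3*z + 2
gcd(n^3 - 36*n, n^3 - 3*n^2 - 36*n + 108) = n^2 - 36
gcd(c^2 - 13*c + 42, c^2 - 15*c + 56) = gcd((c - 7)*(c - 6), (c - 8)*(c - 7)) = c - 7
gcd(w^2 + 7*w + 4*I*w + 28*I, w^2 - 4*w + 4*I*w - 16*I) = w + 4*I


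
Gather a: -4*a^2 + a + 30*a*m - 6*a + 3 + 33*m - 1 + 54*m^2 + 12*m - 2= -4*a^2 + a*(30*m - 5) + 54*m^2 + 45*m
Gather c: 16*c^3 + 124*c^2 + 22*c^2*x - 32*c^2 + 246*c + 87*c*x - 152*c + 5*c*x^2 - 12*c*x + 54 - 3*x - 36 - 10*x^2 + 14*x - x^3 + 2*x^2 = 16*c^3 + c^2*(22*x + 92) + c*(5*x^2 + 75*x + 94) - x^3 - 8*x^2 + 11*x + 18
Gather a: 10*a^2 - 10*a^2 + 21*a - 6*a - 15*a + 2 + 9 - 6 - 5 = 0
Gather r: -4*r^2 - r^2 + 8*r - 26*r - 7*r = -5*r^2 - 25*r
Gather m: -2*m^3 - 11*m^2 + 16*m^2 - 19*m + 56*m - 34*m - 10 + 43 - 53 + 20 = -2*m^3 + 5*m^2 + 3*m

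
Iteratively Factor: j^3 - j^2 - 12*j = (j)*(j^2 - j - 12) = j*(j + 3)*(j - 4)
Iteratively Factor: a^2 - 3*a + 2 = (a - 2)*(a - 1)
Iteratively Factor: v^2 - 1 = (v - 1)*(v + 1)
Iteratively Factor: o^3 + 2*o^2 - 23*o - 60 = (o - 5)*(o^2 + 7*o + 12) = (o - 5)*(o + 4)*(o + 3)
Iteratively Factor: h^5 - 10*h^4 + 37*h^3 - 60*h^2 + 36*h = (h - 2)*(h^4 - 8*h^3 + 21*h^2 - 18*h) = (h - 3)*(h - 2)*(h^3 - 5*h^2 + 6*h) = h*(h - 3)*(h - 2)*(h^2 - 5*h + 6) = h*(h - 3)^2*(h - 2)*(h - 2)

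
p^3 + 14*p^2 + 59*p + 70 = (p + 2)*(p + 5)*(p + 7)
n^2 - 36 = (n - 6)*(n + 6)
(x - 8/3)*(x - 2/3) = x^2 - 10*x/3 + 16/9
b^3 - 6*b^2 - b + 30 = (b - 5)*(b - 3)*(b + 2)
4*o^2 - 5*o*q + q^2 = (-4*o + q)*(-o + q)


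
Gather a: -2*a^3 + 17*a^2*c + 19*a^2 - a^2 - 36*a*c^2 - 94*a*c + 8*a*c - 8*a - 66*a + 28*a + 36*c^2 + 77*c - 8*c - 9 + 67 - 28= -2*a^3 + a^2*(17*c + 18) + a*(-36*c^2 - 86*c - 46) + 36*c^2 + 69*c + 30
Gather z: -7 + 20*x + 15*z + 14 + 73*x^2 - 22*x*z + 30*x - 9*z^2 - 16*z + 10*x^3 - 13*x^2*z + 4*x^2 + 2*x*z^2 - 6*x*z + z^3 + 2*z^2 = 10*x^3 + 77*x^2 + 50*x + z^3 + z^2*(2*x - 7) + z*(-13*x^2 - 28*x - 1) + 7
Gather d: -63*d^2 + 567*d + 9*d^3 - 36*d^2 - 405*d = 9*d^3 - 99*d^2 + 162*d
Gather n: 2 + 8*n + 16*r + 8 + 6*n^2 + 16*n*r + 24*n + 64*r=6*n^2 + n*(16*r + 32) + 80*r + 10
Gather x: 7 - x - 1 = 6 - x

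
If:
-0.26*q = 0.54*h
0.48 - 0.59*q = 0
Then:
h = -0.39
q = 0.81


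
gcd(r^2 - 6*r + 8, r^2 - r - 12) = r - 4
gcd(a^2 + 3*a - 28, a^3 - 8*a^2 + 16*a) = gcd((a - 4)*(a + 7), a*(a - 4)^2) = a - 4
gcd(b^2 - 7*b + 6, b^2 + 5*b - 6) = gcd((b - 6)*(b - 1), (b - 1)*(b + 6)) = b - 1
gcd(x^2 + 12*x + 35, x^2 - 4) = 1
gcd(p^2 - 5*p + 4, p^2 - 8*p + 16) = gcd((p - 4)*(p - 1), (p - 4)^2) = p - 4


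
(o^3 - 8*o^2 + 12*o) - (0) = o^3 - 8*o^2 + 12*o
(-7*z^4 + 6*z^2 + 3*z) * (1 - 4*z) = 28*z^5 - 7*z^4 - 24*z^3 - 6*z^2 + 3*z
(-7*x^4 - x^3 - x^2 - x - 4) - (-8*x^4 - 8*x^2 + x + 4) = x^4 - x^3 + 7*x^2 - 2*x - 8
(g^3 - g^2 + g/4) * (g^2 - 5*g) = g^5 - 6*g^4 + 21*g^3/4 - 5*g^2/4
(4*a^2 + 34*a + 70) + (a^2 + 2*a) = 5*a^2 + 36*a + 70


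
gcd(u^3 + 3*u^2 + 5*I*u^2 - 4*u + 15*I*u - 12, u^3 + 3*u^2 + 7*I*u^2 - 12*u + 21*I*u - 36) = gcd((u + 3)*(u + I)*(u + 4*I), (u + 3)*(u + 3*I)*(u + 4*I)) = u^2 + u*(3 + 4*I) + 12*I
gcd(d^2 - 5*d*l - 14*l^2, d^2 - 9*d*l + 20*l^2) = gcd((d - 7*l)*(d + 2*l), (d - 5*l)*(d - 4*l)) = 1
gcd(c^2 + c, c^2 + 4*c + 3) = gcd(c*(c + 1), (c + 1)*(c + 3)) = c + 1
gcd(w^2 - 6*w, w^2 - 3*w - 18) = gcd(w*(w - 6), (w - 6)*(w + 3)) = w - 6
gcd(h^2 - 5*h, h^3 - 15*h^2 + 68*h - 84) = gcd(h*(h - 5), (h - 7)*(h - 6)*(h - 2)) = 1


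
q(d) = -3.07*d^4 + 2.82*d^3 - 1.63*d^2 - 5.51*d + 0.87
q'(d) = -12.28*d^3 + 8.46*d^2 - 3.26*d - 5.51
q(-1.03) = -1.72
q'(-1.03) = 20.24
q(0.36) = -1.24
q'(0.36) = -6.16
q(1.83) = -31.82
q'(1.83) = -58.40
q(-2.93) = -294.17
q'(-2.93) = 385.56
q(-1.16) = -4.89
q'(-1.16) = 28.82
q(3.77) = -512.13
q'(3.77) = -555.55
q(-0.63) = 2.51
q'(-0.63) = 2.97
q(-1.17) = -5.18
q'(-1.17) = 29.55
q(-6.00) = -4612.59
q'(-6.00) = 2971.09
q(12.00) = -59086.53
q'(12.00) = -20046.23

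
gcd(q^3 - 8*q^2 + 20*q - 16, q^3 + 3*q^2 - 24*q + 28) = q^2 - 4*q + 4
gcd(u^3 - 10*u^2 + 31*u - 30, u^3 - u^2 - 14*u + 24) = u^2 - 5*u + 6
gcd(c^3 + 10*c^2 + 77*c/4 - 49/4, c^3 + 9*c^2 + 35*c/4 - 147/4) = c^2 + 21*c/2 + 49/2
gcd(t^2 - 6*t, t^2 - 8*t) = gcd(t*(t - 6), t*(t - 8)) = t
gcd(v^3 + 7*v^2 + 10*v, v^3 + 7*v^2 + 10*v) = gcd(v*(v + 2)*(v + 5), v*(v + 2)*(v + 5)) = v^3 + 7*v^2 + 10*v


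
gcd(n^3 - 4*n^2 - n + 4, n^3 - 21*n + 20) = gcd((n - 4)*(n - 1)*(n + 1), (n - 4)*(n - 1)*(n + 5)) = n^2 - 5*n + 4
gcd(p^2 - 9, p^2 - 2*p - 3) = p - 3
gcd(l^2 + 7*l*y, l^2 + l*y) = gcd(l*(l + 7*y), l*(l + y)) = l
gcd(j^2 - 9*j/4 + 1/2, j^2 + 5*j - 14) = j - 2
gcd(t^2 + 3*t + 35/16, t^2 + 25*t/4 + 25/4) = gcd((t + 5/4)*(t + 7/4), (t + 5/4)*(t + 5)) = t + 5/4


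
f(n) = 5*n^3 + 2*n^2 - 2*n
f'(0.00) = -2.00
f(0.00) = 0.00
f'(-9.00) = 1177.00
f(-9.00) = -3465.00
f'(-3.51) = 168.76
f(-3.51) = -184.56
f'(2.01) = 66.64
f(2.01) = 44.66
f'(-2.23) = 63.67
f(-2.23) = -41.04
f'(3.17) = 161.41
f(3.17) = 173.03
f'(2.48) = 100.18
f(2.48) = 83.61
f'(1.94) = 62.21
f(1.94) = 40.15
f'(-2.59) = 88.26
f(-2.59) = -68.27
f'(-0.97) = 8.23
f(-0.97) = -0.74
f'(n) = 15*n^2 + 4*n - 2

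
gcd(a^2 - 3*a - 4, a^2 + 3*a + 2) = a + 1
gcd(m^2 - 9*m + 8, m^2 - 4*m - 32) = m - 8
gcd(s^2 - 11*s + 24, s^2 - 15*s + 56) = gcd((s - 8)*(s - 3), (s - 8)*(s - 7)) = s - 8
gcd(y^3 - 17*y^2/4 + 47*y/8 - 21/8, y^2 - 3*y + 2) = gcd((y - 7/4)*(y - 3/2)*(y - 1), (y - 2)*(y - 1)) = y - 1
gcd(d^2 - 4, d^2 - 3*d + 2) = d - 2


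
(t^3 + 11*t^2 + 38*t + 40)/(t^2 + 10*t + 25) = (t^2 + 6*t + 8)/(t + 5)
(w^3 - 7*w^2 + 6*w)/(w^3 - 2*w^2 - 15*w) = (-w^2 + 7*w - 6)/(-w^2 + 2*w + 15)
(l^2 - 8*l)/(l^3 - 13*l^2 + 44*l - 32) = l/(l^2 - 5*l + 4)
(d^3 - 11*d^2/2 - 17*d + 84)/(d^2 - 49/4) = 2*(d^2 - 2*d - 24)/(2*d + 7)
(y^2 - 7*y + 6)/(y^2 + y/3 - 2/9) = 9*(y^2 - 7*y + 6)/(9*y^2 + 3*y - 2)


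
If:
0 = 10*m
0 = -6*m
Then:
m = 0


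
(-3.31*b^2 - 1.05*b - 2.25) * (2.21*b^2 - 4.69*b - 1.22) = -7.3151*b^4 + 13.2034*b^3 + 3.9902*b^2 + 11.8335*b + 2.745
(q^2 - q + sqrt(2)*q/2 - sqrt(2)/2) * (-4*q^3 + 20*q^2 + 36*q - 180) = -4*q^5 - 2*sqrt(2)*q^4 + 24*q^4 + 16*q^3 + 12*sqrt(2)*q^3 - 216*q^2 + 8*sqrt(2)*q^2 - 108*sqrt(2)*q + 180*q + 90*sqrt(2)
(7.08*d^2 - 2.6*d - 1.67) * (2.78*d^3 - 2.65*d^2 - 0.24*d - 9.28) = 19.6824*d^5 - 25.99*d^4 + 0.5482*d^3 - 60.6529*d^2 + 24.5288*d + 15.4976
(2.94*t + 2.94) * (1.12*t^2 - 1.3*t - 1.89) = 3.2928*t^3 - 0.5292*t^2 - 9.3786*t - 5.5566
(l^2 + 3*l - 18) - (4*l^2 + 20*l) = -3*l^2 - 17*l - 18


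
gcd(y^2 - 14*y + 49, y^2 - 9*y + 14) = y - 7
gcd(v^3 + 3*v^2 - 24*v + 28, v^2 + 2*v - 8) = v - 2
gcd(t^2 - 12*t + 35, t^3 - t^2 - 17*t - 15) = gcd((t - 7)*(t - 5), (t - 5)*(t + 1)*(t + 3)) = t - 5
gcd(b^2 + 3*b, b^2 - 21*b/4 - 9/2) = 1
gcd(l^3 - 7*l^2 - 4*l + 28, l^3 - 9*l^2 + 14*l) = l^2 - 9*l + 14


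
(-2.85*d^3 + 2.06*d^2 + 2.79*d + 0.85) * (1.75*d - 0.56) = -4.9875*d^4 + 5.201*d^3 + 3.7289*d^2 - 0.0749000000000002*d - 0.476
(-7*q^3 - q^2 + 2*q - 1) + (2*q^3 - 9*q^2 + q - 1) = -5*q^3 - 10*q^2 + 3*q - 2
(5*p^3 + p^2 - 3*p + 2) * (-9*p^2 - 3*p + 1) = -45*p^5 - 24*p^4 + 29*p^3 - 8*p^2 - 9*p + 2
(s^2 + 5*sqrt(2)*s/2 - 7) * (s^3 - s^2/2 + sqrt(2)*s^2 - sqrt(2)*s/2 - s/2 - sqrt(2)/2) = s^5 - s^4/2 + 7*sqrt(2)*s^4/2 - 5*s^3/2 - 7*sqrt(2)*s^3/4 - 35*sqrt(2)*s^2/4 + s^2 + s + 7*sqrt(2)*s/2 + 7*sqrt(2)/2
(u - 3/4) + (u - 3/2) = 2*u - 9/4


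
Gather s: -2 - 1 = -3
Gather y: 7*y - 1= 7*y - 1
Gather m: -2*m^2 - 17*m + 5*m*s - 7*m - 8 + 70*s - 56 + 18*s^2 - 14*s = -2*m^2 + m*(5*s - 24) + 18*s^2 + 56*s - 64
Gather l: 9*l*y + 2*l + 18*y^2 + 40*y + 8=l*(9*y + 2) + 18*y^2 + 40*y + 8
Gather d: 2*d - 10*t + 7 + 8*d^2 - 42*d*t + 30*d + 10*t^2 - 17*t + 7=8*d^2 + d*(32 - 42*t) + 10*t^2 - 27*t + 14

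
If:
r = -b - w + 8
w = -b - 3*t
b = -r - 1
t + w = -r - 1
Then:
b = 9/2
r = -11/2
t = -9/2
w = 9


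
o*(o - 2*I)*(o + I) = o^3 - I*o^2 + 2*o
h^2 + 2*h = h*(h + 2)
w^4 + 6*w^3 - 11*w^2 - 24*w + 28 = (w - 2)*(w - 1)*(w + 2)*(w + 7)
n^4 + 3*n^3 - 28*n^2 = n^2*(n - 4)*(n + 7)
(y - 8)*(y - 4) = y^2 - 12*y + 32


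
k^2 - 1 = (k - 1)*(k + 1)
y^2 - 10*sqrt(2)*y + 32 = (y - 8*sqrt(2))*(y - 2*sqrt(2))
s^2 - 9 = (s - 3)*(s + 3)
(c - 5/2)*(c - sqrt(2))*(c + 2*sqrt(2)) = c^3 - 5*c^2/2 + sqrt(2)*c^2 - 4*c - 5*sqrt(2)*c/2 + 10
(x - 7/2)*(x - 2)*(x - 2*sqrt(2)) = x^3 - 11*x^2/2 - 2*sqrt(2)*x^2 + 7*x + 11*sqrt(2)*x - 14*sqrt(2)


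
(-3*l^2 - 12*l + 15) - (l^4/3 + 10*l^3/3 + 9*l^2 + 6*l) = -l^4/3 - 10*l^3/3 - 12*l^2 - 18*l + 15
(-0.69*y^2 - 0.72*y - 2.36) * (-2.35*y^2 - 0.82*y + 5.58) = 1.6215*y^4 + 2.2578*y^3 + 2.2862*y^2 - 2.0824*y - 13.1688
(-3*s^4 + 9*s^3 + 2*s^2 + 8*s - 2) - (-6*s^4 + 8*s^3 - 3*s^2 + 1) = 3*s^4 + s^3 + 5*s^2 + 8*s - 3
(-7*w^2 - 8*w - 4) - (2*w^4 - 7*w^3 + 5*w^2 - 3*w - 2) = -2*w^4 + 7*w^3 - 12*w^2 - 5*w - 2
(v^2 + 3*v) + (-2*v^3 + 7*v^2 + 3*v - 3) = -2*v^3 + 8*v^2 + 6*v - 3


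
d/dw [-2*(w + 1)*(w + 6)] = -4*w - 14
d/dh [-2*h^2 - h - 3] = -4*h - 1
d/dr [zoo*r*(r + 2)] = zoo*(r + 1)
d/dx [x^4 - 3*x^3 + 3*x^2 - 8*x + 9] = 4*x^3 - 9*x^2 + 6*x - 8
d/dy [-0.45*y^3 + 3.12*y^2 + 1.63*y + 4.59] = -1.35*y^2 + 6.24*y + 1.63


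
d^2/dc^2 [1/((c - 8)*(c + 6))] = 2*((c - 8)^2 + (c - 8)*(c + 6) + (c + 6)^2)/((c - 8)^3*(c + 6)^3)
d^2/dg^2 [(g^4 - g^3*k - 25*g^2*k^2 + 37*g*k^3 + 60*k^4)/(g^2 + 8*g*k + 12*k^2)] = 2*(g^6 + 24*g^5*k + 228*g^4*k^2 + 953*g^3*k^3 + 1656*g^2*k^4 - 324*g*k^5 - 4032*k^6)/(g^6 + 24*g^5*k + 228*g^4*k^2 + 1088*g^3*k^3 + 2736*g^2*k^4 + 3456*g*k^5 + 1728*k^6)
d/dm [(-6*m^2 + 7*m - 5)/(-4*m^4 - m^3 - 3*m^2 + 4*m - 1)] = (-48*m^5 + 78*m^4 - 66*m^3 - 18*m^2 - 18*m + 13)/(16*m^8 + 8*m^7 + 25*m^6 - 26*m^5 + 9*m^4 - 22*m^3 + 22*m^2 - 8*m + 1)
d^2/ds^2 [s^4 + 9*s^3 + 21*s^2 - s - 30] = 12*s^2 + 54*s + 42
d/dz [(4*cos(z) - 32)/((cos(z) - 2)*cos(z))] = 4*(sin(z) + 16*sin(z)/cos(z)^2 - 16*tan(z))/(cos(z) - 2)^2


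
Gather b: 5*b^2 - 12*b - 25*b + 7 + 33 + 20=5*b^2 - 37*b + 60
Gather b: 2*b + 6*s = 2*b + 6*s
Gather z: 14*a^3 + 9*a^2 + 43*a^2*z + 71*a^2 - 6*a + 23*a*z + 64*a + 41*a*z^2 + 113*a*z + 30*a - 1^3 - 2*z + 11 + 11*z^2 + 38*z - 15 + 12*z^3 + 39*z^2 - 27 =14*a^3 + 80*a^2 + 88*a + 12*z^3 + z^2*(41*a + 50) + z*(43*a^2 + 136*a + 36) - 32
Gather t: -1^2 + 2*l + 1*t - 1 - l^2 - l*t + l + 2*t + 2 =-l^2 + 3*l + t*(3 - l)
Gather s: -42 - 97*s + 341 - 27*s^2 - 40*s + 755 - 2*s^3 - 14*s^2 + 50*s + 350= -2*s^3 - 41*s^2 - 87*s + 1404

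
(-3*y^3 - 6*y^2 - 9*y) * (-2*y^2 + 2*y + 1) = 6*y^5 + 6*y^4 + 3*y^3 - 24*y^2 - 9*y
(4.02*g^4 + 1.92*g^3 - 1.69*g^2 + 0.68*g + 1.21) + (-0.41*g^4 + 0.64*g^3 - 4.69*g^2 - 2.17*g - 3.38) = 3.61*g^4 + 2.56*g^3 - 6.38*g^2 - 1.49*g - 2.17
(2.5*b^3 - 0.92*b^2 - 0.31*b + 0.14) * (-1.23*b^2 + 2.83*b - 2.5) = -3.075*b^5 + 8.2066*b^4 - 8.4723*b^3 + 1.2505*b^2 + 1.1712*b - 0.35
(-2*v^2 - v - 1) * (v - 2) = -2*v^3 + 3*v^2 + v + 2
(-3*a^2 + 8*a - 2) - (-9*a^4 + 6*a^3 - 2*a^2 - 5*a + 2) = 9*a^4 - 6*a^3 - a^2 + 13*a - 4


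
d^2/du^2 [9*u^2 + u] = 18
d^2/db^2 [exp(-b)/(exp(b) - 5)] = ((exp(b) - 5)^2 + (exp(b) - 5)*exp(b) + 2*exp(2*b))*exp(-b)/(exp(b) - 5)^3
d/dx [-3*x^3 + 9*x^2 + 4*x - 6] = -9*x^2 + 18*x + 4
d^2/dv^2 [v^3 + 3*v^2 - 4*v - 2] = 6*v + 6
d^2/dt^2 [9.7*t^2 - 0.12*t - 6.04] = 19.4000000000000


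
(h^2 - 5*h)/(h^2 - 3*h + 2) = h*(h - 5)/(h^2 - 3*h + 2)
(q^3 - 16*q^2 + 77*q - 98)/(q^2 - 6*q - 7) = (q^2 - 9*q + 14)/(q + 1)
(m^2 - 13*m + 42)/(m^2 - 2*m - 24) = (m - 7)/(m + 4)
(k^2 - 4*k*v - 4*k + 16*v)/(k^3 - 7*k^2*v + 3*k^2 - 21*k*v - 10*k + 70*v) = (k^2 - 4*k*v - 4*k + 16*v)/(k^3 - 7*k^2*v + 3*k^2 - 21*k*v - 10*k + 70*v)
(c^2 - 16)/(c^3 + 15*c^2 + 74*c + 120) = (c - 4)/(c^2 + 11*c + 30)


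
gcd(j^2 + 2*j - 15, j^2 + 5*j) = j + 5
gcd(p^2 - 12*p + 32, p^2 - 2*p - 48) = p - 8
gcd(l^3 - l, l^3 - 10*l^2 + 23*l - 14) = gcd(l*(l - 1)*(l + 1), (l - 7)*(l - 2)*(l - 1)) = l - 1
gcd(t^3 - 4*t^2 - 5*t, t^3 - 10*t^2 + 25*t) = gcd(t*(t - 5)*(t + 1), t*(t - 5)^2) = t^2 - 5*t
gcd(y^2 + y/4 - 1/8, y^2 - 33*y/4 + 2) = y - 1/4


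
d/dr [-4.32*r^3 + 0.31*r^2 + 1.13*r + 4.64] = -12.96*r^2 + 0.62*r + 1.13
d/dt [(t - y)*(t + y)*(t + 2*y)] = 3*t^2 + 4*t*y - y^2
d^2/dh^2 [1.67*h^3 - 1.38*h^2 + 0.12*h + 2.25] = 10.02*h - 2.76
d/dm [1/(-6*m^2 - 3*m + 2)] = 3*(4*m + 1)/(6*m^2 + 3*m - 2)^2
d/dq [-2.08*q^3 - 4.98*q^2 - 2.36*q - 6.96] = -6.24*q^2 - 9.96*q - 2.36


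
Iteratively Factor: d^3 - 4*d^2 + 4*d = (d - 2)*(d^2 - 2*d) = (d - 2)^2*(d)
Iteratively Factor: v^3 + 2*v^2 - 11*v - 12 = (v + 4)*(v^2 - 2*v - 3) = (v + 1)*(v + 4)*(v - 3)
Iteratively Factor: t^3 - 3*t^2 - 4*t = (t + 1)*(t^2 - 4*t) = t*(t + 1)*(t - 4)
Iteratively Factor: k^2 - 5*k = (k - 5)*(k)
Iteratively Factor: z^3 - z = (z - 1)*(z^2 + z) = (z - 1)*(z + 1)*(z)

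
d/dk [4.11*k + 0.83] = 4.11000000000000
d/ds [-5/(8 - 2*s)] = -5/(2*(s - 4)^2)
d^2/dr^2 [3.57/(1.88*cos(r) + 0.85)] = (12.617808*sin(r)^2 + 5.70486*cos(r) + 12.617808)/(1.88*cos(r) + 0.85)^3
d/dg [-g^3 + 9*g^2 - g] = -3*g^2 + 18*g - 1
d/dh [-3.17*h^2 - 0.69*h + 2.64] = -6.34*h - 0.69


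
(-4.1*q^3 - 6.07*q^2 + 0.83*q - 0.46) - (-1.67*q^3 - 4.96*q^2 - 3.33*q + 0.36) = -2.43*q^3 - 1.11*q^2 + 4.16*q - 0.82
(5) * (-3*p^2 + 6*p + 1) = -15*p^2 + 30*p + 5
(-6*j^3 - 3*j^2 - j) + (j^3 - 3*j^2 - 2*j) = -5*j^3 - 6*j^2 - 3*j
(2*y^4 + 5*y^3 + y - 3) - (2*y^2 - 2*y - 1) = 2*y^4 + 5*y^3 - 2*y^2 + 3*y - 2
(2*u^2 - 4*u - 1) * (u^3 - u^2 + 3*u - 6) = 2*u^5 - 6*u^4 + 9*u^3 - 23*u^2 + 21*u + 6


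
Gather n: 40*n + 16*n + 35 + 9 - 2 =56*n + 42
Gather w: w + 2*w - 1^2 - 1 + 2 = 3*w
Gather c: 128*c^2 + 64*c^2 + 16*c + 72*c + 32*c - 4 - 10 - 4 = 192*c^2 + 120*c - 18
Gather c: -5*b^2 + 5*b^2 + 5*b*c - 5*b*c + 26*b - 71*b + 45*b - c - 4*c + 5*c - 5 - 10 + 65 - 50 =0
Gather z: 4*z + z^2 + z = z^2 + 5*z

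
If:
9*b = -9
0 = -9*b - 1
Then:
No Solution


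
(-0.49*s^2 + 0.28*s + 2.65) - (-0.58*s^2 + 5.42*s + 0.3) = 0.09*s^2 - 5.14*s + 2.35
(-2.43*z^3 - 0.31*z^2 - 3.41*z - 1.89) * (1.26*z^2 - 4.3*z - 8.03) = -3.0618*z^5 + 10.0584*z^4 + 16.5493*z^3 + 14.7709*z^2 + 35.5093*z + 15.1767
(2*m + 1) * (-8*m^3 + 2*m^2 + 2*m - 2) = -16*m^4 - 4*m^3 + 6*m^2 - 2*m - 2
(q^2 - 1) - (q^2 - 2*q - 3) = 2*q + 2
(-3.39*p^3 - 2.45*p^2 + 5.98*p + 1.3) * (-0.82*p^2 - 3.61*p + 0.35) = 2.7798*p^5 + 14.2469*p^4 + 2.7544*p^3 - 23.5113*p^2 - 2.6*p + 0.455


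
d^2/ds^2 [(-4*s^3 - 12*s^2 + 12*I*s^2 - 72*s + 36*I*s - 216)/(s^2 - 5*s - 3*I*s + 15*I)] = (-464*s^3 + s^2*(-1296 + 2880*I) + s*(15120 + 10368*I) - 432 - 25920*I)/(s^6 + s^5*(-15 - 9*I) + s^4*(48 + 135*I) + s^3*(280 - 648*I) + s^2*(-2025 + 720*I) + s*(3375 + 2025*I) - 3375*I)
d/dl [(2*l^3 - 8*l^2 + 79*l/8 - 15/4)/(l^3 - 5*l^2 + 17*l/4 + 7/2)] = 2*(-16*l^2 - 86*l + 101)/(16*l^4 - 96*l^3 + 88*l^2 + 168*l + 49)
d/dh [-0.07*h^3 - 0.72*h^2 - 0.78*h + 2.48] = -0.21*h^2 - 1.44*h - 0.78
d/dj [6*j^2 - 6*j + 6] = 12*j - 6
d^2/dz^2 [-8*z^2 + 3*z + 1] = -16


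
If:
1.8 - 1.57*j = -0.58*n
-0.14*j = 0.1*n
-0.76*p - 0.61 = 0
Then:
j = 0.76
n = -1.06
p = -0.80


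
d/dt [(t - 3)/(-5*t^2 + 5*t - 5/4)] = 4*(2*t - 11)/(5*(8*t^3 - 12*t^2 + 6*t - 1))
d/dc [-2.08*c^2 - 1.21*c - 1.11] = -4.16*c - 1.21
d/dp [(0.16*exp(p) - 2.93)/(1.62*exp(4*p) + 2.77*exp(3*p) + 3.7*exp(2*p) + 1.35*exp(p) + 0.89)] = (-0.7776*exp(4*p) + 18.1*exp(3*p) + 23.7563*exp(2*p) + 21.682*exp(p) + 4.0979)*exp(p)/(2.6244*exp(8*p) + 8.9748*exp(7*p) + 19.6609*exp(6*p) + 24.872*exp(5*p) + 24.0526*exp(4*p) + 14.9206*exp(3*p) + 8.4085*exp(2*p) + 2.403*exp(p) + 0.7921)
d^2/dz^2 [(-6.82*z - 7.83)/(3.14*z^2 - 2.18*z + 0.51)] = (-(6.28*z - 2.18)*(6.82*z + 7.83)*(12.56*z - 4.36) + (128.4888*z + 19.4372)*(3.14*z^2 - 2.18*z + 0.51))/(3.14*z^2 - 2.18*z + 0.51)^3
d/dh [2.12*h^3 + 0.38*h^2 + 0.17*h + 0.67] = 6.36*h^2 + 0.76*h + 0.17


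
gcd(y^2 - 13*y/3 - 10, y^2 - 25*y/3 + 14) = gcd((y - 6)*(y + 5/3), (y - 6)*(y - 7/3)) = y - 6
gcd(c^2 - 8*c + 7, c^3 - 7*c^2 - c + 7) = c^2 - 8*c + 7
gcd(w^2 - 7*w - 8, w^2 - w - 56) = w - 8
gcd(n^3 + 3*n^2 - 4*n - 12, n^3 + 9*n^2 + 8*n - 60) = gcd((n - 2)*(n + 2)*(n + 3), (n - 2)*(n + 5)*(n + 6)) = n - 2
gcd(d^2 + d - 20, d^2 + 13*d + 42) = 1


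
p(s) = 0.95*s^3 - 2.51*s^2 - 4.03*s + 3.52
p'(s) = 2.85*s^2 - 5.02*s - 4.03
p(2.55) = -7.33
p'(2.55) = 1.70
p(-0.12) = 3.97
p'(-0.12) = -3.39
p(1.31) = -3.93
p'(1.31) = -5.72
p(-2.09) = -7.69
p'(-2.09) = 18.91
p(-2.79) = -25.41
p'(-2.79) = 32.16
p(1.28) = -3.76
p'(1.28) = -5.79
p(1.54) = -5.17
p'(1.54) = -5.00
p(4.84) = 32.93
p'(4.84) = 38.44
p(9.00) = 456.49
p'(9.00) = 181.64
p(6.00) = 94.18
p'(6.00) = 68.45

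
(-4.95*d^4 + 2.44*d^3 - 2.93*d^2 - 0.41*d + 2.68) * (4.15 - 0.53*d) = 2.6235*d^5 - 21.8357*d^4 + 11.6789*d^3 - 11.9422*d^2 - 3.1219*d + 11.122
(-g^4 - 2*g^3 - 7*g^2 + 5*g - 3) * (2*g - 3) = -2*g^5 - g^4 - 8*g^3 + 31*g^2 - 21*g + 9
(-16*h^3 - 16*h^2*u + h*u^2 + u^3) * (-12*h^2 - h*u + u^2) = 192*h^5 + 208*h^4*u - 12*h^3*u^2 - 29*h^2*u^3 + u^5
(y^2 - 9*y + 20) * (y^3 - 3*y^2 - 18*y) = y^5 - 12*y^4 + 29*y^3 + 102*y^2 - 360*y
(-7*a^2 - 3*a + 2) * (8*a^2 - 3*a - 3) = -56*a^4 - 3*a^3 + 46*a^2 + 3*a - 6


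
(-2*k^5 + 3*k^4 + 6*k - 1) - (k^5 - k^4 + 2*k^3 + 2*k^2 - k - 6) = -3*k^5 + 4*k^4 - 2*k^3 - 2*k^2 + 7*k + 5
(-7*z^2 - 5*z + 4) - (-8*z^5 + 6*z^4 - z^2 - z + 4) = 8*z^5 - 6*z^4 - 6*z^2 - 4*z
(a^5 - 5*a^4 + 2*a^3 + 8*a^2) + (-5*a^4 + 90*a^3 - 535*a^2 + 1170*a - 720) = a^5 - 10*a^4 + 92*a^3 - 527*a^2 + 1170*a - 720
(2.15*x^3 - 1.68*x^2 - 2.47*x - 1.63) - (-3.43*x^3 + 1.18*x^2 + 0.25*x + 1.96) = 5.58*x^3 - 2.86*x^2 - 2.72*x - 3.59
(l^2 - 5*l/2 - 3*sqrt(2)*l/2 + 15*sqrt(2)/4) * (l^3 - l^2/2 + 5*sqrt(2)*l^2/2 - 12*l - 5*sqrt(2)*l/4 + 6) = l^5 - 3*l^4 + sqrt(2)*l^4 - 73*l^3/4 - 3*sqrt(2)*l^3 + 77*sqrt(2)*l^2/4 + 117*l^2/2 - 54*sqrt(2)*l - 195*l/8 + 45*sqrt(2)/2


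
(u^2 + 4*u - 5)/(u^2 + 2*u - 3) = (u + 5)/(u + 3)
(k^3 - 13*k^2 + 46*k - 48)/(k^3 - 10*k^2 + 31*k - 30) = (k - 8)/(k - 5)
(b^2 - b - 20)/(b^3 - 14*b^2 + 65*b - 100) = (b + 4)/(b^2 - 9*b + 20)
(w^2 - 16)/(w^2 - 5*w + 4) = (w + 4)/(w - 1)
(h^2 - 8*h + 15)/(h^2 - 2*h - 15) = (h - 3)/(h + 3)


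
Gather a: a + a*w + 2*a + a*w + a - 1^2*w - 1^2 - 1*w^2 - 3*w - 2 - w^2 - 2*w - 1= a*(2*w + 4) - 2*w^2 - 6*w - 4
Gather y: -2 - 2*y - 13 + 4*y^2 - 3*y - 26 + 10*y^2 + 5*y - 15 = 14*y^2 - 56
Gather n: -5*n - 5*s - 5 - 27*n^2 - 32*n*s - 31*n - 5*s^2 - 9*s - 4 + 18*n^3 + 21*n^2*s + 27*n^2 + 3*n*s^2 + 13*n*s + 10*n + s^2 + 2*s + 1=18*n^3 + 21*n^2*s + n*(3*s^2 - 19*s - 26) - 4*s^2 - 12*s - 8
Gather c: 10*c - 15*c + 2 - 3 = -5*c - 1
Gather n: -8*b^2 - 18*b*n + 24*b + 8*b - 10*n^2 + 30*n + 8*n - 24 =-8*b^2 + 32*b - 10*n^2 + n*(38 - 18*b) - 24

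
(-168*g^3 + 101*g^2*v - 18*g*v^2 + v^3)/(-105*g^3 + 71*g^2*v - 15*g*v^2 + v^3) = (-8*g + v)/(-5*g + v)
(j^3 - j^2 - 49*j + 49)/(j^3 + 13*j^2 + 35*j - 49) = (j - 7)/(j + 7)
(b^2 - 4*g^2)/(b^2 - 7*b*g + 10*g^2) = (b + 2*g)/(b - 5*g)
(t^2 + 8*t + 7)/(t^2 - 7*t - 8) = (t + 7)/(t - 8)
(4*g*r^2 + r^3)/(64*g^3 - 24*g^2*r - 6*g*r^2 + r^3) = r^2/(16*g^2 - 10*g*r + r^2)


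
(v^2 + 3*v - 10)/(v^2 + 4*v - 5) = (v - 2)/(v - 1)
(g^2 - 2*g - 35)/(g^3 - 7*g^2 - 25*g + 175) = 1/(g - 5)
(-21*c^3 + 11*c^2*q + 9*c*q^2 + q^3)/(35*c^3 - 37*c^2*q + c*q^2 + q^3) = (3*c + q)/(-5*c + q)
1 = 1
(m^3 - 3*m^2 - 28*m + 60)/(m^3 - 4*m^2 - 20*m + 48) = (m + 5)/(m + 4)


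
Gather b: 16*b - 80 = 16*b - 80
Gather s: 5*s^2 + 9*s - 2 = 5*s^2 + 9*s - 2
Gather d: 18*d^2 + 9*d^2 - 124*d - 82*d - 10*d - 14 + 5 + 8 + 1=27*d^2 - 216*d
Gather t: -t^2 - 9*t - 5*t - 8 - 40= -t^2 - 14*t - 48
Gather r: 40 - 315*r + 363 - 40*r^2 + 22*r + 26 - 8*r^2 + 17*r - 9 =-48*r^2 - 276*r + 420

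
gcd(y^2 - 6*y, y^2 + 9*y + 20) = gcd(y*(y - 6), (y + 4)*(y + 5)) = 1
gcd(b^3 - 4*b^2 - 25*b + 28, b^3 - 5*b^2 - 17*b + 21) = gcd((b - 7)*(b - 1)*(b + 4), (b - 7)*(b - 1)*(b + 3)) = b^2 - 8*b + 7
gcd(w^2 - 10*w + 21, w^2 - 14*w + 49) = w - 7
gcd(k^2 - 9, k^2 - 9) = k^2 - 9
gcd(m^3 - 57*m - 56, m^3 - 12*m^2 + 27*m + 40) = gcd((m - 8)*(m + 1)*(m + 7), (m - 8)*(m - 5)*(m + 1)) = m^2 - 7*m - 8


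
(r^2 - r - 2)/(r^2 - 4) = (r + 1)/(r + 2)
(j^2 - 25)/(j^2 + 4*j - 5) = (j - 5)/(j - 1)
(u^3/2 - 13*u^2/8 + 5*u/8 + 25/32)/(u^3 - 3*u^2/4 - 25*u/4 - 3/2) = (-16*u^3 + 52*u^2 - 20*u - 25)/(8*(-4*u^3 + 3*u^2 + 25*u + 6))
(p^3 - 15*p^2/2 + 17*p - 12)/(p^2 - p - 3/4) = 2*(p^2 - 6*p + 8)/(2*p + 1)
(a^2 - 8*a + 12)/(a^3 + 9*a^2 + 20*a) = (a^2 - 8*a + 12)/(a*(a^2 + 9*a + 20))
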